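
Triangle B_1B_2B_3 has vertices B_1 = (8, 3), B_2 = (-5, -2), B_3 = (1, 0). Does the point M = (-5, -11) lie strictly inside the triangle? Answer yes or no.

Barycentric coordinates of M: (-27/2, -59/4, 117/4).
The three coordinates are negative, negative, positive; a point is interior exactly when all three are positive.

no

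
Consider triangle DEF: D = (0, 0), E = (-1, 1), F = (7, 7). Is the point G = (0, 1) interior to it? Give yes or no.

Barycentric coordinates of G: (3/7, 1/2, 1/14).
The three coordinates are positive, positive, positive; a point is interior exactly when all three are positive.

yes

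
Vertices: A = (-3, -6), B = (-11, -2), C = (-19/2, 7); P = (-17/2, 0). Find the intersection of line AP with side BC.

(-31/3, 2)

Barycentric coordinates of P with respect to ABC: (1/4, 5/12, 1/3).
On side BC the A-coordinate is zero; dropping P's A-weight 1/4 and renormalizing the remaining 5/12 : 1/3 gives weights 5/9, 4/9 on B, C.
Q = (5/9)·(-11, -2) + (4/9)·(-19/2, 7) = (-31/3, 2).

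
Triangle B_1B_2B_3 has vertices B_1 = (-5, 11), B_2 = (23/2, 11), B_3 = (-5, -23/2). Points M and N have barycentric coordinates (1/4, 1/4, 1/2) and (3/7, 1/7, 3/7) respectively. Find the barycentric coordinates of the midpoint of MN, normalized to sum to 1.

(19/56, 11/56, 13/28)

Since both coordinate triples sum to 1, the midpoint's barycentrics are the componentwise average.
(1/4+3/7)/2 = 19/56; similarly 11/56 and 13/28.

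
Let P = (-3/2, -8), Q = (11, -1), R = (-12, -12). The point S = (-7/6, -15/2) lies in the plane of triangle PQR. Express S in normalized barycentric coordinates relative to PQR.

(2/3, 1/6, 1/6)

Signed area of the reference triangle: [PQR] = ½·((-3/2)·(-1−(-12)) + 11·(-12−(-8)) + (-12)·(-8−(-1))) = ½·(-33/2 − 44 + 84) = 47/4.
[SQR] = ½·((-7/6)·(-1−(-12)) + 11·(-12−(-15/2)) + (-12)·(-15/2−(-1))) = ½·(-77/6 − 99/2 + 78) = 47/6, so the P-coordinate is (47/6)/(47/4) = 2/3.
[PSR] = ½·((-3/2)·(-15/2−(-12)) + (-7/6)·(-12−(-8)) + (-12)·(-8−(-15/2))) = ½·(-27/4 + 14/3 + 6) = 47/24, so the Q-coordinate is 1/6.
[PQS] = ½·((-3/2)·(-1−(-15/2)) + 11·(-15/2−(-8)) + (-7/6)·(-8−(-1))) = ½·(-39/4 + 11/2 + 49/6) = 47/24, so the R-coordinate is 1/6.
Check: 2/3 + 1/6 + 1/6 = 1.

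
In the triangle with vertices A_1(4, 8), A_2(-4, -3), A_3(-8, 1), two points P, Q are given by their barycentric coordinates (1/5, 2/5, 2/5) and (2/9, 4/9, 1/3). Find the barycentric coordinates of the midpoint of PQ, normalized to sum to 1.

Since both coordinate triples sum to 1, the midpoint's barycentrics are the componentwise average.
(1/5+2/9)/2 = 19/90; similarly 19/45 and 11/30.

(19/90, 19/45, 11/30)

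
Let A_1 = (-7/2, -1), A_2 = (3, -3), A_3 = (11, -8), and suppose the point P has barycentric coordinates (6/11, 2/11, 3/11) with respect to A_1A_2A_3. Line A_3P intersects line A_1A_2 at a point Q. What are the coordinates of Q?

(-15/8, -3/2)

Line A_3P meets A_1A_2 where the A_3-coordinate vanishes; zeroing P's A_3-weight and renormalizing leaves A_1, A_2-weights 6/11 : 2/11 → (3/4, 1/4).
So Q = (3/4)·A_1 + (1/4)·A_2 = (-15/8, -3/2).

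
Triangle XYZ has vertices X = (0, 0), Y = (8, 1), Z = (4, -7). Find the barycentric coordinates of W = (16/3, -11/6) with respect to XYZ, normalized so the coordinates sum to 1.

Signed area of the reference triangle: [XYZ] = ½·(0·(1−(-7)) + 8·(-7−0) + 4·(0−1)) = ½·(0 − 56 − 4) = -30.
[WYZ] = ½·((16/3)·(1−(-7)) + 8·(-7−(-11/6)) + 4·(-11/6−1)) = ½·(128/3 − 124/3 − 34/3) = -5, so the X-coordinate is (-5)/(-30) = 1/6.
[XWZ] = ½·(0·(-11/6−(-7)) + (16/3)·(-7−0) + 4·(0−(-11/6))) = ½·(0 − 112/3 + 22/3) = -15, so the Y-coordinate is 1/2.
[XYW] = ½·(0·(1−(-11/6)) + 8·(-11/6−0) + (16/3)·(0−1)) = ½·(0 − 44/3 − 16/3) = -10, so the Z-coordinate is 1/3.
Check: 1/6 + 1/2 + 1/3 = 1.

(1/6, 1/2, 1/3)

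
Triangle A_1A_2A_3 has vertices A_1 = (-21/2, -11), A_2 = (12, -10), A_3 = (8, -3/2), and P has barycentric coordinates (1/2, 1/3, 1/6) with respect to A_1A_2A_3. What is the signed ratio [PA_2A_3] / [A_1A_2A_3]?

The signed ratio [PA_2A_3]/[A_1A_2A_3] equals the barycentric coordinate of P at vertex A_1, which is 1/2.

1/2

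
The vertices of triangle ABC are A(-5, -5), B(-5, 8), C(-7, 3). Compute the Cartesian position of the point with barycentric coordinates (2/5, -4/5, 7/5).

P = (2/5)·A + (-4/5)·B + (7/5)·C.
x-coordinate: (2/5)·(-5) + (-4/5)·(-5) + (7/5)·(-7) = -39/5.
y-coordinate: (2/5)·(-5) + (-4/5)·8 + (7/5)·3 = -21/5.

(-39/5, -21/5)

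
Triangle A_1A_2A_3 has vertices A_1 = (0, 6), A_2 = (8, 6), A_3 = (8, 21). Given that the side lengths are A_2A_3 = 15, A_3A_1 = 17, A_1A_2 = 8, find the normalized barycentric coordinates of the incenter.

(3/8, 17/40, 1/5)

The incenter has barycentric coordinates proportional to the opposite side lengths: (15 : 17 : 8).
Normalizing by 15+17+8 = 40 gives (3/8, 17/40, 1/5).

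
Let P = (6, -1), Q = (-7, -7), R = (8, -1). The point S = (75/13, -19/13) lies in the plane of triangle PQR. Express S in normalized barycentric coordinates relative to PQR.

Signed area of the reference triangle: [PQR] = ½·(6·(-7−(-1)) + (-7)·(-1−(-1)) + 8·(-1−(-7))) = ½·(-36 + 0 + 48) = 6.
[SQR] = ½·((75/13)·(-7−(-1)) + (-7)·(-1−(-19/13)) + 8·(-19/13−(-7))) = ½·(-450/13 − 42/13 + 576/13) = 42/13, so the P-coordinate is (42/13)/6 = 7/13.
[PSR] = ½·(6·(-19/13−(-1)) + (75/13)·(-1−(-1)) + 8·(-1−(-19/13))) = ½·(-36/13 + 0 + 48/13) = 6/13, so the Q-coordinate is 1/13.
[PQS] = ½·(6·(-7−(-19/13)) + (-7)·(-19/13−(-1)) + (75/13)·(-1−(-7))) = ½·(-432/13 + 42/13 + 450/13) = 30/13, so the R-coordinate is 5/13.

(7/13, 1/13, 5/13)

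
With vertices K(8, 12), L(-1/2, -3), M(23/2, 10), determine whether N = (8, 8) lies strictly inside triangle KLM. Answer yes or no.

Barycentric coordinates of N: (43/139, 28/139, 68/139).
The three coordinates are positive, positive, positive; a point is interior exactly when all three are positive.

yes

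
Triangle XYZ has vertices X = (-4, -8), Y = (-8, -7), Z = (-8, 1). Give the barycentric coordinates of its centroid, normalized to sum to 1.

(1/3, 1/3, 1/3)

The centroid is the average of the vertices, so each weight is 1/3.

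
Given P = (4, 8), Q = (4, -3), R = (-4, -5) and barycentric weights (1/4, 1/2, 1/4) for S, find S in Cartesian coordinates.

(2, -3/4)

S = (1/4)·P + (1/2)·Q + (1/4)·R.
x-coordinate: (1/4)·4 + (1/2)·4 + (1/4)·(-4) = 2.
y-coordinate: (1/4)·8 + (1/2)·(-3) + (1/4)·(-5) = -3/4.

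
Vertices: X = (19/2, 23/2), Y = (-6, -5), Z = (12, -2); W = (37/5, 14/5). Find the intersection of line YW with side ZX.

(43/4, 19/4)

Barycentric coordinates of W with respect to XYZ: (2/5, 1/5, 2/5).
On side ZX the Y-coordinate is zero; dropping W's Y-weight 1/5 and renormalizing the remaining 2/5 : 2/5 gives weights 1/2, 1/2 on Z, X.
V = (1/2)·(12, -2) + (1/2)·(19/2, 23/2) = (43/4, 19/4).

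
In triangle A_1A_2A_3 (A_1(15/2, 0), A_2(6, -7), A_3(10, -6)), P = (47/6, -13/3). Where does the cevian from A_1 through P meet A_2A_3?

Barycentric coordinates of P with respect to A_1A_2A_3: (1/3, 1/3, 1/3).
On side A_2A_3 the A_1-coordinate is zero; dropping P's A_1-weight 1/3 and renormalizing the remaining 1/3 : 1/3 gives weights 1/2, 1/2 on A_2, A_3.
Q = (1/2)·(6, -7) + (1/2)·(10, -6) = (8, -13/2).

(8, -13/2)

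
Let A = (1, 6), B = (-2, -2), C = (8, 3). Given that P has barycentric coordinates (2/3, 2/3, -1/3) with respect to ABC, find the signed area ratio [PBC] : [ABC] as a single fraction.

2/3

The signed ratio [PBC]/[ABC] equals the barycentric coordinate of P at vertex A, which is 2/3.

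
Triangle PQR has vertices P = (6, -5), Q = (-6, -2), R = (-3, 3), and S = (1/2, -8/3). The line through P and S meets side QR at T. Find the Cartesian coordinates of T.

Barycentric coordinates of S with respect to PQR: (1/2, 1/3, 1/6).
On side QR the P-coordinate is zero; dropping S's P-weight 1/2 and renormalizing the remaining 1/3 : 1/6 gives weights 2/3, 1/3 on Q, R.
T = (2/3)·(-6, -2) + (1/3)·(-3, 3) = (-5, -1/3).

(-5, -1/3)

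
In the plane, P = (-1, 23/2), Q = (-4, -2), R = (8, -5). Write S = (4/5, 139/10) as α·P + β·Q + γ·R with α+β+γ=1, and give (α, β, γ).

(6/5, -3/10, 1/10)

Signed area of the reference triangle: [PQR] = ½·((-1)·(-2−(-5)) + (-4)·(-5−(23/2)) + 8·(23/2−(-2))) = ½·(-3 + 66 + 108) = 171/2.
[SQR] = ½·((4/5)·(-2−(-5)) + (-4)·(-5−(139/10)) + 8·(139/10−(-2))) = ½·(12/5 + 378/5 + 636/5) = 513/5, so the P-coordinate is (513/5)/(171/2) = 6/5.
[PSR] = ½·((-1)·(139/10−(-5)) + (4/5)·(-5−(23/2)) + 8·(23/2−(139/10))) = ½·(-189/10 − 66/5 − 96/5) = -513/20, so the Q-coordinate is -3/10.
[PQS] = ½·((-1)·(-2−(139/10)) + (-4)·(139/10−(23/2)) + (4/5)·(23/2−(-2))) = ½·(159/10 − 48/5 + 54/5) = 171/20, so the R-coordinate is 1/10.
Check: 6/5 − 3/10 + 1/10 = 1.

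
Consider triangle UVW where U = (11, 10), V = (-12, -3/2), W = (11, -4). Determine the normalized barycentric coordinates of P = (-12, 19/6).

Signed area of the reference triangle: [UVW] = ½·(11·(-3/2−(-4)) + (-12)·(-4−10) + 11·(10−(-3/2))) = ½·(55/2 + 168 + 253/2) = 161.
[PVW] = ½·((-12)·(-3/2−(-4)) + (-12)·(-4−(19/6)) + 11·(19/6−(-3/2))) = ½·(-30 + 86 + 154/3) = 161/3, so the U-coordinate is (161/3)/161 = 1/3.
[UPW] = ½·(11·(19/6−(-4)) + (-12)·(-4−10) + 11·(10−(19/6))) = ½·(473/6 + 168 + 451/6) = 161, so the V-coordinate is 1.
[UVP] = ½·(11·(-3/2−(19/6)) + (-12)·(19/6−10) + (-12)·(10−(-3/2))) = ½·(-154/3 + 82 − 138) = -161/3, so the W-coordinate is -1/3.
Check: 1/3 + 1 − 1/3 = 1.

(1/3, 1, -1/3)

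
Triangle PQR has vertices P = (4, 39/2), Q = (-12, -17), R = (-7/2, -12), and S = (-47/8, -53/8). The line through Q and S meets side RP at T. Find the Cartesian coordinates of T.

(1/4, 15/4)

Barycentric coordinates of S with respect to PQR: (1/4, 1/2, 1/4).
On side RP the Q-coordinate is zero; dropping S's Q-weight 1/2 and renormalizing the remaining 1/4 : 1/4 gives weights 1/2, 1/2 on R, P.
T = (1/2)·(-7/2, -12) + (1/2)·(4, 39/2) = (1/4, 15/4).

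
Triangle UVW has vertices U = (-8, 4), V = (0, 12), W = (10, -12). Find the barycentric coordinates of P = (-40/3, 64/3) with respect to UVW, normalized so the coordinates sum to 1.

(5/6, 5/6, -2/3)

Signed area of the reference triangle: [UVW] = ½·((-8)·(12−(-12)) + 0·(-12−4) + 10·(4−12)) = ½·(-192 + 0 − 80) = -136.
[PVW] = ½·((-40/3)·(12−(-12)) + 0·(-12−(64/3)) + 10·(64/3−12)) = ½·(-320 + 0 + 280/3) = -340/3, so the U-coordinate is (-340/3)/(-136) = 5/6.
[UPW] = ½·((-8)·(64/3−(-12)) + (-40/3)·(-12−4) + 10·(4−(64/3))) = ½·(-800/3 + 640/3 − 520/3) = -340/3, so the V-coordinate is 5/6.
[UVP] = ½·((-8)·(12−(64/3)) + 0·(64/3−4) + (-40/3)·(4−12)) = ½·(224/3 + 0 + 320/3) = 272/3, so the W-coordinate is -2/3.
Check: 5/6 + 5/6 − 2/3 = 1.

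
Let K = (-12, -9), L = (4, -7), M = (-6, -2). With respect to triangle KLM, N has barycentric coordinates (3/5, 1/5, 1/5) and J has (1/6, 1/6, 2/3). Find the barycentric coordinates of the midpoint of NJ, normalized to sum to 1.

(23/60, 11/60, 13/30)

Since both coordinate triples sum to 1, the midpoint's barycentrics are the componentwise average.
(3/5+1/6)/2 = 23/60; similarly 11/60 and 13/30.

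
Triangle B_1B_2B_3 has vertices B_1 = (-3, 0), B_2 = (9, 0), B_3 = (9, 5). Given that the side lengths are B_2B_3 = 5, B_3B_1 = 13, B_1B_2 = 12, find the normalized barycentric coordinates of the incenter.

The incenter has barycentric coordinates proportional to the opposite side lengths: (5 : 13 : 12).
Normalizing by 5+13+12 = 30 gives (1/6, 13/30, 2/5).

(1/6, 13/30, 2/5)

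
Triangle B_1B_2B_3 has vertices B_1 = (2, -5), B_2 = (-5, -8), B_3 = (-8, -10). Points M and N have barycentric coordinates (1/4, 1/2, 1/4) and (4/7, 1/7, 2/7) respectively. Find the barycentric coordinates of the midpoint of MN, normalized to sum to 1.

(23/56, 9/28, 15/56)

Since both coordinate triples sum to 1, the midpoint's barycentrics are the componentwise average.
(1/4+4/7)/2 = 23/56; similarly 9/28 and 15/56.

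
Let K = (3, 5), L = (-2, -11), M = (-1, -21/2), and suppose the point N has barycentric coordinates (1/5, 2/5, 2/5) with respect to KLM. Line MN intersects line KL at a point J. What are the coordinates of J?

(-1/3, -17/3)

Line MN meets KL where the M-coordinate vanishes; zeroing N's M-weight and renormalizing leaves K, L-weights 1/5 : 2/5 → (1/3, 2/3).
So J = (1/3)·K + (2/3)·L = (-1/3, -17/3).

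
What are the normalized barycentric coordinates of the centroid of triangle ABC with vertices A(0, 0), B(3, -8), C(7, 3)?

(1/3, 1/3, 1/3)

The centroid is the average of the vertices, so each weight is 1/3.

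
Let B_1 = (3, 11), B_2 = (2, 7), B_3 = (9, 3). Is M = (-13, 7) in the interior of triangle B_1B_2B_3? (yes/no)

no

Barycentric coordinates of M: (-15/8, 19/4, -15/8).
The three coordinates are negative, positive, negative; a point is interior exactly when all three are positive.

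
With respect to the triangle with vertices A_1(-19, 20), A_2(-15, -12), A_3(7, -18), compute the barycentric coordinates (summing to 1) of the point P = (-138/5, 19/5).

Signed area of the reference triangle: [A_1A_2A_3] = ½·((-19)·(-12−(-18)) + (-15)·(-18−20) + 7·(20−(-12))) = ½·(-114 + 570 + 224) = 340.
[PA_2A_3] = ½·((-138/5)·(-12−(-18)) + (-15)·(-18−(19/5)) + 7·(19/5−(-12))) = ½·(-828/5 + 327 + 553/5) = 136, so the A_1-coordinate is 136/340 = 2/5.
[A_1PA_3] = ½·((-19)·(19/5−(-18)) + (-138/5)·(-18−20) + 7·(20−(19/5))) = ½·(-2071/5 + 5244/5 + 567/5) = 374, so the A_2-coordinate is 11/10.
[A_1A_2P] = ½·((-19)·(-12−(19/5)) + (-15)·(19/5−20) + (-138/5)·(20−(-12))) = ½·(1501/5 + 243 − 4416/5) = -170, so the A_3-coordinate is -1/2.

(2/5, 11/10, -1/2)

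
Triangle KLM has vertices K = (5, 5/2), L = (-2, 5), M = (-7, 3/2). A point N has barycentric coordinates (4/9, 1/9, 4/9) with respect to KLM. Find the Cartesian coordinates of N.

N = (4/9)·K + (1/9)·L + (4/9)·M.
x-coordinate: (4/9)·5 + (1/9)·(-2) + (4/9)·(-7) = -10/9.
y-coordinate: (4/9)·(5/2) + (1/9)·5 + (4/9)·(3/2) = 7/3.

(-10/9, 7/3)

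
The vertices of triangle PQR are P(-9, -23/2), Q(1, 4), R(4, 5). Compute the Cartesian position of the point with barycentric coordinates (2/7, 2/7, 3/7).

(-4/7, 0)

S = (2/7)·P + (2/7)·Q + (3/7)·R.
x-coordinate: (2/7)·(-9) + (2/7)·1 + (3/7)·4 = -4/7.
y-coordinate: (2/7)·(-23/2) + (2/7)·4 + (3/7)·5 = 0.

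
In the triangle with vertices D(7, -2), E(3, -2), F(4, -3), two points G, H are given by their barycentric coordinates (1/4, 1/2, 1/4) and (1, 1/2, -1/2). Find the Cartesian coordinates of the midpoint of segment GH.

Barycentric coordinates of the midpoint are the average: (5/8, 1/2, -1/8).
Converting: (5/8)·D + (1/2)·E + (-1/8)·F = (43/8, -15/8).

(43/8, -15/8)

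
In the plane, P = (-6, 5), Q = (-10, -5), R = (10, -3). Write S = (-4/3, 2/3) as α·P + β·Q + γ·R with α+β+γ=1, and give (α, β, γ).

Signed area of the reference triangle: [PQR] = ½·((-6)·(-5−(-3)) + (-10)·(-3−5) + 10·(5−(-5))) = ½·(12 + 80 + 100) = 96.
[SQR] = ½·((-4/3)·(-5−(-3)) + (-10)·(-3−(2/3)) + 10·(2/3−(-5))) = ½·(8/3 + 110/3 + 170/3) = 48, so the P-coordinate is 48/96 = 1/2.
[PSR] = ½·((-6)·(2/3−(-3)) + (-4/3)·(-3−5) + 10·(5−(2/3))) = ½·(-22 + 32/3 + 130/3) = 16, so the Q-coordinate is 1/6.
[PQS] = ½·((-6)·(-5−(2/3)) + (-10)·(2/3−5) + (-4/3)·(5−(-5))) = ½·(34 + 130/3 − 40/3) = 32, so the R-coordinate is 1/3.

(1/2, 1/6, 1/3)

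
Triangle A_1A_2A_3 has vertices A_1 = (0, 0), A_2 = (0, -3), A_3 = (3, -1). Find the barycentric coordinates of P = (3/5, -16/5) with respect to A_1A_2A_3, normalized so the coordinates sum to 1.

(-1/5, 1, 1/5)

Signed area of the reference triangle: [A_1A_2A_3] = ½·(0·(-3−(-1)) + 0·(-1−0) + 3·(0−(-3))) = ½·(0 + 0 + 9) = 9/2.
[PA_2A_3] = ½·((3/5)·(-3−(-1)) + 0·(-1−(-16/5)) + 3·(-16/5−(-3))) = ½·(-6/5 + 0 − 3/5) = -9/10, so the A_1-coordinate is (-9/10)/(9/2) = -1/5.
[A_1PA_3] = ½·(0·(-16/5−(-1)) + (3/5)·(-1−0) + 3·(0−(-16/5))) = ½·(0 − 3/5 + 48/5) = 9/2, so the A_2-coordinate is 1.
[A_1A_2P] = ½·(0·(-3−(-16/5)) + 0·(-16/5−0) + (3/5)·(0−(-3))) = ½·(0 + 0 + 9/5) = 9/10, so the A_3-coordinate is 1/5.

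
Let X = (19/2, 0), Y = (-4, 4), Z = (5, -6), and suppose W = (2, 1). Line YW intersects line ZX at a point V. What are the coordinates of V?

Barycentric coordinates of W with respect to XYZ: (1/3, 1/2, 1/6).
On side ZX the Y-coordinate is zero; dropping W's Y-weight 1/2 and renormalizing the remaining 1/6 : 1/3 gives weights 1/3, 2/3 on Z, X.
V = (1/3)·(5, -6) + (2/3)·(19/2, 0) = (8, -2).

(8, -2)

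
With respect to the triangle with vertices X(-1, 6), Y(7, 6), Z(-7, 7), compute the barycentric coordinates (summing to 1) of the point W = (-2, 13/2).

(1/4, 1/4, 1/2)

Signed area of the reference triangle: [XYZ] = ½·((-1)·(6−7) + 7·(7−6) + (-7)·(6−6)) = ½·(1 + 7 + 0) = 4.
[WYZ] = ½·((-2)·(6−7) + 7·(7−(13/2)) + (-7)·(13/2−6)) = ½·(2 + 7/2 − 7/2) = 1, so the X-coordinate is 1/4 = 1/4.
[XWZ] = ½·((-1)·(13/2−7) + (-2)·(7−6) + (-7)·(6−(13/2))) = ½·(1/2 − 2 + 7/2) = 1, so the Y-coordinate is 1/4.
[XYW] = ½·((-1)·(6−(13/2)) + 7·(13/2−6) + (-2)·(6−6)) = ½·(1/2 + 7/2 + 0) = 2, so the Z-coordinate is 1/2.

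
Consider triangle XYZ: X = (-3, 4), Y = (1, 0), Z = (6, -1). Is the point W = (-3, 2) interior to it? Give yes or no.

Barycentric coordinates of W: (3/8, 9/8, -1/2).
The three coordinates are positive, positive, negative; a point is interior exactly when all three are positive.

no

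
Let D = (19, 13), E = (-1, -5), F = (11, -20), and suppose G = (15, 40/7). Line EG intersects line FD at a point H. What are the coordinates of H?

(53/3, 15/2)

Barycentric coordinates of G with respect to DEF: (5/7, 1/7, 1/7).
On side FD the E-coordinate is zero; dropping G's E-weight 1/7 and renormalizing the remaining 1/7 : 5/7 gives weights 1/6, 5/6 on F, D.
H = (1/6)·(11, -20) + (5/6)·(19, 13) = (53/3, 15/2).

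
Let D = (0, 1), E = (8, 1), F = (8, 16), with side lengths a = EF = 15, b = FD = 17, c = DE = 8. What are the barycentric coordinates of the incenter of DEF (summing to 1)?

(3/8, 17/40, 1/5)

The incenter has barycentric coordinates proportional to the opposite side lengths: (15 : 17 : 8).
Normalizing by 15+17+8 = 40 gives (3/8, 17/40, 1/5).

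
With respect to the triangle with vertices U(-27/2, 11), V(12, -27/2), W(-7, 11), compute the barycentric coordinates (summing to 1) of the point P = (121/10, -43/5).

Signed area of the reference triangle: [UVW] = ½·((-27/2)·(-27/2−11) + 12·(11−11) + (-7)·(11−(-27/2))) = ½·(1323/4 + 0 − 343/2) = 637/8.
[PVW] = ½·((121/10)·(-27/2−11) + 12·(11−(-43/5)) + (-7)·(-43/5−(-27/2))) = ½·(-5929/20 + 1176/5 − 343/10) = -1911/40, so the U-coordinate is (-1911/40)/(637/8) = -3/5.
[UPW] = ½·((-27/2)·(-43/5−11) + (121/10)·(11−11) + (-7)·(11−(-43/5))) = ½·(1323/5 + 0 − 686/5) = 637/10, so the V-coordinate is 4/5.
[UVP] = ½·((-27/2)·(-27/2−(-43/5)) + 12·(-43/5−11) + (121/10)·(11−(-27/2))) = ½·(1323/20 − 1176/5 + 5929/20) = 637/10, so the W-coordinate is 4/5.
Check: -3/5 + 4/5 + 4/5 = 1.

(-3/5, 4/5, 4/5)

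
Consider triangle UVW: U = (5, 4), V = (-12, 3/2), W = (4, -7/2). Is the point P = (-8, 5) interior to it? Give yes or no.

no

Barycentric coordinates of P: (76/125, 197/250, -99/250).
The three coordinates are positive, positive, negative; a point is interior exactly when all three are positive.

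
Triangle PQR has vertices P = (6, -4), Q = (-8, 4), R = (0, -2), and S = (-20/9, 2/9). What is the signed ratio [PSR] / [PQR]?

4/9

[PQR] = ½·(6·(4−(-2)) + (-8)·(-2−(-4)) + 0·(-4−4)) = ½·(36 − 16 + 0) = 10.
[PSR] = ½·(6·(2/9−(-2)) + (-20/9)·(-2−(-4)) + 0·(-4−(2/9))) = ½·(40/3 − 40/9 + 0) = 40/9, so the ratio is (40/9)/10 = 4/9.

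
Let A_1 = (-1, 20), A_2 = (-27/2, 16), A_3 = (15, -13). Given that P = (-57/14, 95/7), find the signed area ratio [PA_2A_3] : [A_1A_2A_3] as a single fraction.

[A_1A_2A_3] = ½·((-1)·(16−(-13)) + (-27/2)·(-13−20) + 15·(20−16)) = ½·(-29 + 891/2 + 60) = 953/4.
[PA_2A_3] = ½·((-57/14)·(16−(-13)) + (-27/2)·(-13−(95/7)) + 15·(95/7−16)) = ½·(-1653/14 + 2511/7 − 255/7) = 2859/28, so the ratio is (2859/28)/(953/4) = 3/7.

3/7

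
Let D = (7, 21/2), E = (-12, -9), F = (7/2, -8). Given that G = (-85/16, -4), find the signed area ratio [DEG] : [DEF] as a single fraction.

1/8

[DEF] = ½·(7·(-9−(-8)) + (-12)·(-8−(21/2)) + (7/2)·(21/2−(-9))) = ½·(-7 + 222 + 273/4) = 1133/8.
[DEG] = ½·(7·(-9−(-4)) + (-12)·(-4−(21/2)) + (-85/16)·(21/2−(-9))) = ½·(-35 + 174 − 3315/32) = 1133/64, so the ratio is (1133/64)/(1133/8) = 1/8.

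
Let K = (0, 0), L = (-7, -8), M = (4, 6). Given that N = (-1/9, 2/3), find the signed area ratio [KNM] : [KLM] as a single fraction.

[KLM] = ½·(0·(-8−6) + (-7)·(6−0) + 4·(0−(-8))) = ½·(0 − 42 + 32) = -5.
[KNM] = ½·(0·(2/3−6) + (-1/9)·(6−0) + 4·(0−(2/3))) = ½·(0 − 2/3 − 8/3) = -5/3, so the ratio is (-5/3)/(-5) = 1/3.

1/3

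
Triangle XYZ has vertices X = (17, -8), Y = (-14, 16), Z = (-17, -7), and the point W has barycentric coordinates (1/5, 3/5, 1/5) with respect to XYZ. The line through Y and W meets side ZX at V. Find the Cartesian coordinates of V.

Line YW meets ZX where the Y-coordinate vanishes; zeroing W's Y-weight and renormalizing leaves Z, X-weights 1/5 : 1/5 → (1/2, 1/2).
So V = (1/2)·Z + (1/2)·X = (0, -15/2).

(0, -15/2)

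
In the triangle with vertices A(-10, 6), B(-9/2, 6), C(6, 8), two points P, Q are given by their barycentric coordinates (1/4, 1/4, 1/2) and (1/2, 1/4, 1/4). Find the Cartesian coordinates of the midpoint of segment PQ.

Barycentric coordinates of the midpoint are the average: (3/8, 1/4, 3/8).
Converting: (3/8)·A + (1/4)·B + (3/8)·C = (-21/8, 27/4).

(-21/8, 27/4)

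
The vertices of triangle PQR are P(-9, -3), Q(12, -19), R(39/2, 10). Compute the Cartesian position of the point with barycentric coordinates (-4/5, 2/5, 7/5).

S = (-4/5)·P + (2/5)·Q + (7/5)·R.
x-coordinate: (-4/5)·(-9) + (2/5)·12 + (7/5)·(39/2) = 393/10.
y-coordinate: (-4/5)·(-3) + (2/5)·(-19) + (7/5)·10 = 44/5.

(393/10, 44/5)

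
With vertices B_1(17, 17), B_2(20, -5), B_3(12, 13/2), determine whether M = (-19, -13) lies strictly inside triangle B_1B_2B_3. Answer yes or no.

no

Barycentric coordinates of M: (-1025/283, -456/283, 1764/283).
The three coordinates are negative, negative, positive; a point is interior exactly when all three are positive.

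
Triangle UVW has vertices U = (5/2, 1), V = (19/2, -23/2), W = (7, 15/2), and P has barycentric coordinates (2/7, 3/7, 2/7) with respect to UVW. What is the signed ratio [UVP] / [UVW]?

2/7

The signed ratio [UVP]/[UVW] equals the barycentric coordinate of P at vertex W, which is 2/7.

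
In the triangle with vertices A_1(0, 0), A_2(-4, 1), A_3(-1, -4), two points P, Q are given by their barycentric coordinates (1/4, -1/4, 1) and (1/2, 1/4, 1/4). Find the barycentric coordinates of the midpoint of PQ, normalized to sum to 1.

(3/8, 0, 5/8)

Since both coordinate triples sum to 1, the midpoint's barycentrics are the componentwise average.
(1/4+1/2)/2 = 3/8; similarly 0 and 5/8.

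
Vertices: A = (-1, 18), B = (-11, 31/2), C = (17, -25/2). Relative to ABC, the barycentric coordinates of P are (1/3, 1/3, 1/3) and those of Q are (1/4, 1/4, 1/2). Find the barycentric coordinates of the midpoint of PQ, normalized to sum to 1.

Since both coordinate triples sum to 1, the midpoint's barycentrics are the componentwise average.
(1/3+1/4)/2 = 7/24; similarly 7/24 and 5/12.

(7/24, 7/24, 5/12)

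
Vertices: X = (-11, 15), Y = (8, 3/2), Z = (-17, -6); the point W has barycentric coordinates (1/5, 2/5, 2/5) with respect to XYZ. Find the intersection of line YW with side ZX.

Line YW meets ZX where the Y-coordinate vanishes; zeroing W's Y-weight and renormalizing leaves Z, X-weights 2/5 : 1/5 → (2/3, 1/3).
So V = (2/3)·Z + (1/3)·X = (-15, 1).

(-15, 1)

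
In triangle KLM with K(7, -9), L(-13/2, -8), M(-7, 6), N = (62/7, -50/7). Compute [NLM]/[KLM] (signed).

[KLM] = ½·(7·(-8−6) + (-13/2)·(6−(-9)) + (-7)·(-9−(-8))) = ½·(-98 − 195/2 + 7) = -377/4.
[NLM] = ½·((62/7)·(-8−6) + (-13/2)·(6−(-50/7)) + (-7)·(-50/7−(-8))) = ½·(-124 − 598/7 − 6) = -754/7, so the ratio is (-754/7)/(-377/4) = 8/7.

8/7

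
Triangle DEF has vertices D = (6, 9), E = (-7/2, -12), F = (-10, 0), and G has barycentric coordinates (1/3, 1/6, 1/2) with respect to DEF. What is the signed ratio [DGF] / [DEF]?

1/6

The signed ratio [DGF]/[DEF] equals the barycentric coordinate of G at vertex E, which is 1/6.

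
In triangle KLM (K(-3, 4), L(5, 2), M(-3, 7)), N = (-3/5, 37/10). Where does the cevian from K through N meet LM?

(3, 13/4)

Barycentric coordinates of N with respect to KLM: (3/5, 3/10, 1/10).
On side LM the K-coordinate is zero; dropping N's K-weight 3/5 and renormalizing the remaining 3/10 : 1/10 gives weights 3/4, 1/4 on L, M.
J = (3/4)·(5, 2) + (1/4)·(-3, 7) = (3, 13/4).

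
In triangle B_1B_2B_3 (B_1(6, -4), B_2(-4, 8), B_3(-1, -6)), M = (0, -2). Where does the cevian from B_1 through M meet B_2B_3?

(-2, -4/3)

Barycentric coordinates of M with respect to B_1B_2B_3: (1/4, 1/4, 1/2).
On side B_2B_3 the B_1-coordinate is zero; dropping M's B_1-weight 1/4 and renormalizing the remaining 1/4 : 1/2 gives weights 1/3, 2/3 on B_2, B_3.
N = (1/3)·(-4, 8) + (2/3)·(-1, -6) = (-2, -4/3).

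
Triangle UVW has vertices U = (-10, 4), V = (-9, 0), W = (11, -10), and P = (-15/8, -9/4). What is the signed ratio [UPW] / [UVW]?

1/4

[UVW] = ½·((-10)·(0−(-10)) + (-9)·(-10−4) + 11·(4−0)) = ½·(-100 + 126 + 44) = 35.
[UPW] = ½·((-10)·(-9/4−(-10)) + (-15/8)·(-10−4) + 11·(4−(-9/4))) = ½·(-155/2 + 105/4 + 275/4) = 35/4, so the ratio is (35/4)/35 = 1/4.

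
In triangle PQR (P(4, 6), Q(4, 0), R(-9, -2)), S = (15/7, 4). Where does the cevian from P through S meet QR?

Barycentric coordinates of S with respect to PQR: (5/7, 1/7, 1/7).
On side QR the P-coordinate is zero; dropping S's P-weight 5/7 and renormalizing the remaining 1/7 : 1/7 gives weights 1/2, 1/2 on Q, R.
T = (1/2)·(4, 0) + (1/2)·(-9, -2) = (-5/2, -1).

(-5/2, -1)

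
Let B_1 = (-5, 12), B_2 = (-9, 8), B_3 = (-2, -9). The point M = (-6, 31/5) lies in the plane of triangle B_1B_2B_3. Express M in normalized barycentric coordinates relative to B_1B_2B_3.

(2/5, 2/5, 1/5)

Signed area of the reference triangle: [B_1B_2B_3] = ½·((-5)·(8−(-9)) + (-9)·(-9−12) + (-2)·(12−8)) = ½·(-85 + 189 − 8) = 48.
[MB_2B_3] = ½·((-6)·(8−(-9)) + (-9)·(-9−(31/5)) + (-2)·(31/5−8)) = ½·(-102 + 684/5 + 18/5) = 96/5, so the B_1-coordinate is (96/5)/48 = 2/5.
[B_1MB_3] = ½·((-5)·(31/5−(-9)) + (-6)·(-9−12) + (-2)·(12−(31/5))) = ½·(-76 + 126 − 58/5) = 96/5, so the B_2-coordinate is 2/5.
[B_1B_2M] = ½·((-5)·(8−(31/5)) + (-9)·(31/5−12) + (-6)·(12−8)) = ½·(-9 + 261/5 − 24) = 48/5, so the B_3-coordinate is 1/5.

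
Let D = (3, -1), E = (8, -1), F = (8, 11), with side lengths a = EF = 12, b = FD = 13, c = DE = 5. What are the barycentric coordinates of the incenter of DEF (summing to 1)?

(2/5, 13/30, 1/6)

The incenter has barycentric coordinates proportional to the opposite side lengths: (12 : 13 : 5).
Normalizing by 12+13+5 = 30 gives (2/5, 13/30, 1/6).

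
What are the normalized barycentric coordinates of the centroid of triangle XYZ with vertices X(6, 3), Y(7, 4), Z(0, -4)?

(1/3, 1/3, 1/3)

The centroid is the average of the vertices, so each weight is 1/3.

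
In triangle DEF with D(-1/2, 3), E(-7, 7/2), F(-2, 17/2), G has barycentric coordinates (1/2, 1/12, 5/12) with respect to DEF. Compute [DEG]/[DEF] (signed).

The signed ratio [DEG]/[DEF] equals the barycentric coordinate of G at vertex F, which is 5/12.

5/12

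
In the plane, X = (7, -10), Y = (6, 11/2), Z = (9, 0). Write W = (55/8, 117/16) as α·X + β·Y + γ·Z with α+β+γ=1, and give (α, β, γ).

Signed area of the reference triangle: [XYZ] = ½·(7·(11/2−0) + 6·(0−(-10)) + 9·(-10−(11/2))) = ½·(77/2 + 60 − 279/2) = -41/2.
[WYZ] = ½·((55/8)·(11/2−0) + 6·(0−(117/16)) + 9·(117/16−(11/2))) = ½·(605/16 − 351/8 + 261/16) = 41/8, so the X-coordinate is (41/8)/(-41/2) = -1/4.
[XWZ] = ½·(7·(117/16−0) + (55/8)·(0−(-10)) + 9·(-10−(117/16))) = ½·(819/16 + 275/4 − 2493/16) = -287/16, so the Y-coordinate is 7/8.
[XYW] = ½·(7·(11/2−(117/16)) + 6·(117/16−(-10)) + (55/8)·(-10−(11/2))) = ½·(-203/16 + 831/8 − 1705/16) = -123/16, so the Z-coordinate is 3/8.
Check: -1/4 + 7/8 + 3/8 = 1.

(-1/4, 7/8, 3/8)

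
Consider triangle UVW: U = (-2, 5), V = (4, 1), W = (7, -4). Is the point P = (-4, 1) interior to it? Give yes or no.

no

Barycentric coordinates of P: (20/9, -3, 16/9).
The three coordinates are positive, negative, positive; a point is interior exactly when all three are positive.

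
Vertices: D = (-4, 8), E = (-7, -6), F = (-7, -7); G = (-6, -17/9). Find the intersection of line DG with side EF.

(-7, -41/6)

Barycentric coordinates of G with respect to DEF: (1/3, 1/9, 5/9).
On side EF the D-coordinate is zero; dropping G's D-weight 1/3 and renormalizing the remaining 1/9 : 5/9 gives weights 1/6, 5/6 on E, F.
H = (1/6)·(-7, -6) + (5/6)·(-7, -7) = (-7, -41/6).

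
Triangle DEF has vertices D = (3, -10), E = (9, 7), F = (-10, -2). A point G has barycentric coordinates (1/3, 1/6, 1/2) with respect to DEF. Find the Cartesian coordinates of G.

G = (1/3)·D + (1/6)·E + (1/2)·F.
x-coordinate: (1/3)·3 + (1/6)·9 + (1/2)·(-10) = -5/2.
y-coordinate: (1/3)·(-10) + (1/6)·7 + (1/2)·(-2) = -19/6.

(-5/2, -19/6)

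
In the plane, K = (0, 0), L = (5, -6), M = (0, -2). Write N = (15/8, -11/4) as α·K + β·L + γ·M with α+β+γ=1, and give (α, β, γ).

Signed area of the reference triangle: [KLM] = ½·(0·(-6−(-2)) + 5·(-2−0) + 0·(0−(-6))) = ½·(0 − 10 + 0) = -5.
[NLM] = ½·((15/8)·(-6−(-2)) + 5·(-2−(-11/4)) + 0·(-11/4−(-6))) = ½·(-15/2 + 15/4 + 0) = -15/8, so the K-coordinate is (-15/8)/(-5) = 3/8.
[KNM] = ½·(0·(-11/4−(-2)) + (15/8)·(-2−0) + 0·(0−(-11/4))) = ½·(0 − 15/4 + 0) = -15/8, so the L-coordinate is 3/8.
[KLN] = ½·(0·(-6−(-11/4)) + 5·(-11/4−0) + (15/8)·(0−(-6))) = ½·(0 − 55/4 + 45/4) = -5/4, so the M-coordinate is 1/4.
Check: 3/8 + 3/8 + 1/4 = 1.

(3/8, 3/8, 1/4)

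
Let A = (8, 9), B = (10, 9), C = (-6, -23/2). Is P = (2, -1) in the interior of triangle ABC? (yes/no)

yes

Barycentric coordinates of P: (4/41, 17/41, 20/41).
The three coordinates are positive, positive, positive; a point is interior exactly when all three are positive.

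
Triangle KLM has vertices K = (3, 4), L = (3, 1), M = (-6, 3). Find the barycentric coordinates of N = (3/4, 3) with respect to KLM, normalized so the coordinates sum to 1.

(1/2, 1/4, 1/4)

Signed area of the reference triangle: [KLM] = ½·(3·(1−3) + 3·(3−4) + (-6)·(4−1)) = ½·(-6 − 3 − 18) = -27/2.
[NLM] = ½·((3/4)·(1−3) + 3·(3−3) + (-6)·(3−1)) = ½·(-3/2 + 0 − 12) = -27/4, so the K-coordinate is (-27/4)/(-27/2) = 1/2.
[KNM] = ½·(3·(3−3) + (3/4)·(3−4) + (-6)·(4−3)) = ½·(0 − 3/4 − 6) = -27/8, so the L-coordinate is 1/4.
[KLN] = ½·(3·(1−3) + 3·(3−4) + (3/4)·(4−1)) = ½·(-6 − 3 + 9/4) = -27/8, so the M-coordinate is 1/4.
Check: 1/2 + 1/4 + 1/4 = 1.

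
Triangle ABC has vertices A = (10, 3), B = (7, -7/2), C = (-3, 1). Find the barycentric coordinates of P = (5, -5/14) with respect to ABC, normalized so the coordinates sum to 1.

Signed area of the reference triangle: [ABC] = ½·(10·(-7/2−1) + 7·(1−3) + (-3)·(3−(-7/2))) = ½·(-45 − 14 − 39/2) = -157/4.
[PBC] = ½·(5·(-7/2−1) + 7·(1−(-5/14)) + (-3)·(-5/14−(-7/2))) = ½·(-45/2 + 19/2 − 66/7) = -157/14, so the A-coordinate is (-157/14)/(-157/4) = 2/7.
[APC] = ½·(10·(-5/14−1) + 5·(1−3) + (-3)·(3−(-5/14))) = ½·(-95/7 − 10 − 141/14) = -471/28, so the B-coordinate is 3/7.
[ABP] = ½·(10·(-7/2−(-5/14)) + 7·(-5/14−3) + 5·(3−(-7/2))) = ½·(-220/7 − 47/2 + 65/2) = -157/14, so the C-coordinate is 2/7.
Check: 2/7 + 3/7 + 2/7 = 1.

(2/7, 3/7, 2/7)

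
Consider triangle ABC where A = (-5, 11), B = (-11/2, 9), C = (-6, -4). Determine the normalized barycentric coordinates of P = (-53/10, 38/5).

Signed area of the reference triangle: [ABC] = ½·((-5)·(9−(-4)) + (-11/2)·(-4−11) + (-6)·(11−9)) = ½·(-65 + 165/2 − 12) = 11/4.
[PBC] = ½·((-53/10)·(9−(-4)) + (-11/2)·(-4−(38/5)) + (-6)·(38/5−9)) = ½·(-689/10 + 319/5 + 42/5) = 33/20, so the A-coordinate is (33/20)/(11/4) = 3/5.
[APC] = ½·((-5)·(38/5−(-4)) + (-53/10)·(-4−11) + (-6)·(11−(38/5))) = ½·(-58 + 159/2 − 102/5) = 11/20, so the B-coordinate is 1/5.
[ABP] = ½·((-5)·(9−(38/5)) + (-11/2)·(38/5−11) + (-53/10)·(11−9)) = ½·(-7 + 187/10 − 53/5) = 11/20, so the C-coordinate is 1/5.
Check: 3/5 + 1/5 + 1/5 = 1.

(3/5, 1/5, 1/5)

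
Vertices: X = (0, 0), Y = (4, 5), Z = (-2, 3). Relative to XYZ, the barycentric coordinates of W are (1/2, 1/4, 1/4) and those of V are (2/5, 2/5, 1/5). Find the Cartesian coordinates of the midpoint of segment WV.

Barycentric coordinates of the midpoint are the average: (9/20, 13/40, 9/40).
Converting: (9/20)·X + (13/40)·Y + (9/40)·Z = (17/20, 23/10).

(17/20, 23/10)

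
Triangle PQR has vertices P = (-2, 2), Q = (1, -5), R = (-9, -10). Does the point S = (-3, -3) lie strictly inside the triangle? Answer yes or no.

Barycentric coordinates of S: (8/17, 23/85, 22/85).
The three coordinates are positive, positive, positive; a point is interior exactly when all three are positive.

yes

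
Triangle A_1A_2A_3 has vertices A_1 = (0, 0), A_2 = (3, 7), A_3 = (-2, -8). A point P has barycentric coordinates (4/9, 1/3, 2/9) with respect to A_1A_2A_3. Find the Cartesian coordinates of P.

(5/9, 5/9)

P = (4/9)·A_1 + (1/3)·A_2 + (2/9)·A_3.
x-coordinate: (4/9)·0 + (1/3)·3 + (2/9)·(-2) = 5/9.
y-coordinate: (4/9)·0 + (1/3)·7 + (2/9)·(-8) = 5/9.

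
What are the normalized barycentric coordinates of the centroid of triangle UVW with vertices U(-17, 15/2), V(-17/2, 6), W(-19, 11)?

(1/3, 1/3, 1/3)

The centroid is the average of the vertices, so each weight is 1/3.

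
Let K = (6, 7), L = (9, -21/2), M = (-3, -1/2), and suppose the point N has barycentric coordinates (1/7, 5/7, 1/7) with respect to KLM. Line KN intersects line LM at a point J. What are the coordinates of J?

Line KN meets LM where the K-coordinate vanishes; zeroing N's K-weight and renormalizing leaves L, M-weights 5/7 : 1/7 → (5/6, 1/6).
So J = (5/6)·L + (1/6)·M = (7, -53/6).

(7, -53/6)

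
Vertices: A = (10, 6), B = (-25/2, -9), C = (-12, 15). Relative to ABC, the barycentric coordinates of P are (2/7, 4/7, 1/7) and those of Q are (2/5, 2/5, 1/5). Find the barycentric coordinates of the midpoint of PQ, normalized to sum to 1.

Since both coordinate triples sum to 1, the midpoint's barycentrics are the componentwise average.
(2/7+2/5)/2 = 12/35; similarly 17/35 and 6/35.

(12/35, 17/35, 6/35)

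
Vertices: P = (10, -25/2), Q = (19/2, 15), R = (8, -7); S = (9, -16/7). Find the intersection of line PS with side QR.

(43/5, 9/5)

Barycentric coordinates of S with respect to PQR: (2/7, 2/7, 3/7).
On side QR the P-coordinate is zero; dropping S's P-weight 2/7 and renormalizing the remaining 2/7 : 3/7 gives weights 2/5, 3/5 on Q, R.
T = (2/5)·(19/2, 15) + (3/5)·(8, -7) = (43/5, 9/5).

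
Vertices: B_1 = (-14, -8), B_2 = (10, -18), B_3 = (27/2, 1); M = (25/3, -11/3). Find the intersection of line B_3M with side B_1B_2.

(-2, -13)

Barycentric coordinates of M with respect to B_1B_2B_3: (1/6, 1/6, 2/3).
On side B_1B_2 the B_3-coordinate is zero; dropping M's B_3-weight 2/3 and renormalizing the remaining 1/6 : 1/6 gives weights 1/2, 1/2 on B_1, B_2.
N = (1/2)·(-14, -8) + (1/2)·(10, -18) = (-2, -13).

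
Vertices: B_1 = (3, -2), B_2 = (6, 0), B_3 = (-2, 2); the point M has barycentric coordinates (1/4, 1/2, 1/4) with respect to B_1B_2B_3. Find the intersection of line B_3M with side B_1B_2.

(5, -2/3)

Line B_3M meets B_1B_2 where the B_3-coordinate vanishes; zeroing M's B_3-weight and renormalizing leaves B_1, B_2-weights 1/4 : 1/2 → (1/3, 2/3).
So N = (1/3)·B_1 + (2/3)·B_2 = (5, -2/3).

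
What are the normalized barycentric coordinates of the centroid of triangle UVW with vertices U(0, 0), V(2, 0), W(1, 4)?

(1/3, 1/3, 1/3)

The centroid is the average of the vertices, so each weight is 1/3.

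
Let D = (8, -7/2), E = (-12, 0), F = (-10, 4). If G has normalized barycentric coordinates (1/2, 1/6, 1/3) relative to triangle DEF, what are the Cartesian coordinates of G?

(-4/3, -5/12)

G = (1/2)·D + (1/6)·E + (1/3)·F.
x-coordinate: (1/2)·8 + (1/6)·(-12) + (1/3)·(-10) = -4/3.
y-coordinate: (1/2)·(-7/2) + (1/6)·0 + (1/3)·4 = -5/12.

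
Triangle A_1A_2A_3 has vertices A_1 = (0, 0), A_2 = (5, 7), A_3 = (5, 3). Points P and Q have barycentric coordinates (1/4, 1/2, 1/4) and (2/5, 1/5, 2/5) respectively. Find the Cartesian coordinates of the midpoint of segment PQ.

(27/8, 137/40)

Barycentric coordinates of the midpoint are the average: (13/40, 7/20, 13/40).
Converting: (13/40)·A_1 + (7/20)·A_2 + (13/40)·A_3 = (27/8, 137/40).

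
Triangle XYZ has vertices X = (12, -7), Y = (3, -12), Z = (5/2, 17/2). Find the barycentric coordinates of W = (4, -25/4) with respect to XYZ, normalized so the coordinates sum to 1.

(1/8, 5/8, 1/4)

Signed area of the reference triangle: [XYZ] = ½·(12·(-12−(17/2)) + 3·(17/2−(-7)) + (5/2)·(-7−(-12))) = ½·(-246 + 93/2 + 25/2) = -187/2.
[WYZ] = ½·(4·(-12−(17/2)) + 3·(17/2−(-25/4)) + (5/2)·(-25/4−(-12))) = ½·(-82 + 177/4 + 115/8) = -187/16, so the X-coordinate is (-187/16)/(-187/2) = 1/8.
[XWZ] = ½·(12·(-25/4−(17/2)) + 4·(17/2−(-7)) + (5/2)·(-7−(-25/4))) = ½·(-177 + 62 − 15/8) = -935/16, so the Y-coordinate is 5/8.
[XYW] = ½·(12·(-12−(-25/4)) + 3·(-25/4−(-7)) + 4·(-7−(-12))) = ½·(-69 + 9/4 + 20) = -187/8, so the Z-coordinate is 1/4.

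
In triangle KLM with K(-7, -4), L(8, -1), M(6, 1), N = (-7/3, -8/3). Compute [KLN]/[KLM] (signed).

1/6

[KLM] = ½·((-7)·(-1−1) + 8·(1−(-4)) + 6·(-4−(-1))) = ½·(14 + 40 − 18) = 18.
[KLN] = ½·((-7)·(-1−(-8/3)) + 8·(-8/3−(-4)) + (-7/3)·(-4−(-1))) = ½·(-35/3 + 32/3 + 7) = 3, so the ratio is 3/18 = 1/6.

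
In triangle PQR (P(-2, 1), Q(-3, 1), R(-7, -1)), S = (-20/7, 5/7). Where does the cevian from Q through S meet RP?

Barycentric coordinates of S with respect to PQR: (5/7, 1/7, 1/7).
On side RP the Q-coordinate is zero; dropping S's Q-weight 1/7 and renormalizing the remaining 1/7 : 5/7 gives weights 1/6, 5/6 on R, P.
T = (1/6)·(-7, -1) + (5/6)·(-2, 1) = (-17/6, 2/3).

(-17/6, 2/3)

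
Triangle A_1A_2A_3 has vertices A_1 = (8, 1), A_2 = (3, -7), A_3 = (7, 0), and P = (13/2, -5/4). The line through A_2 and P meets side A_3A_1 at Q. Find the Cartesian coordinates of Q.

(23/3, 2/3)

Barycentric coordinates of P with respect to A_1A_2A_3: (1/2, 1/4, 1/4).
On side A_3A_1 the A_2-coordinate is zero; dropping P's A_2-weight 1/4 and renormalizing the remaining 1/4 : 1/2 gives weights 1/3, 2/3 on A_3, A_1.
Q = (1/3)·(7, 0) + (2/3)·(8, 1) = (23/3, 2/3).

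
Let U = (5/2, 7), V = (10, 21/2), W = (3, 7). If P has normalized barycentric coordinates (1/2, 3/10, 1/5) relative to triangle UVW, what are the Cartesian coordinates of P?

P = (1/2)·U + (3/10)·V + (1/5)·W.
x-coordinate: (1/2)·(5/2) + (3/10)·10 + (1/5)·3 = 97/20.
y-coordinate: (1/2)·7 + (3/10)·(21/2) + (1/5)·7 = 161/20.

(97/20, 161/20)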